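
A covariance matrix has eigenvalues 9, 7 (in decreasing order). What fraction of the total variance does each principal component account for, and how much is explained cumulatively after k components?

Step 1 — total variance = trace(Sigma) = Σ λ_i = 9 + 7 = 16.

Step 2 — fraction explained by component i = λ_i / Σ λ:
  PC1: 9/16 = 0.5625
  PC2: 7/16 = 0.4375

Step 3 — cumulative fraction after k components = (λ_1 + ... + λ_k) / Σ λ:
  k = 1: 9/16 = 0.5625
  k = 2: (9 + 7)/16 = 16/16 = 1

Summary (fraction, with percent):

explained: PC1 0.5625 (56.25%), PC2 0.4375 (43.75%);  cumulative: 0.5625, 1


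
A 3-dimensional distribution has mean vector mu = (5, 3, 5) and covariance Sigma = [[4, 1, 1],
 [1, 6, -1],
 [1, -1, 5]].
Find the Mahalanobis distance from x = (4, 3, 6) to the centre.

Step 1 — centre the observation: (x - mu) = (-1, 0, 1).

Step 2 — invert Sigma (cofactor / det for 3×3, or solve directly):
  Sigma^{-1} = [[0.2816, -0.0583, -0.068],
 [-0.0583, 0.1845, 0.0485],
 [-0.068, 0.0485, 0.2233]].

Step 3 — form the quadratic (x - mu)^T · Sigma^{-1} · (x - mu):
  Sigma^{-1} · (x - mu) = (-0.3495, 0.1068, 0.2913).
  (x - mu)^T · [Sigma^{-1} · (x - mu)] = (-1)·(-0.3495) + (0)·(0.1068) + (1)·(0.2913) = 0.6408.

Step 4 — take square root: d = √(0.6408) ≈ 0.8005.

d(x, mu) = √(0.6408) ≈ 0.8005


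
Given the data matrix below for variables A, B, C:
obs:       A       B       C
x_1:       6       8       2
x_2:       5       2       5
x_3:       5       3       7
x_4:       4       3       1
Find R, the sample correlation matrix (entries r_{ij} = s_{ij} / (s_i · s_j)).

Step 1 — column means:
  mean(A) = (6 + 5 + 5 + 4) / 4 = 20/4 = 5
  mean(B) = (8 + 2 + 3 + 3) / 4 = 16/4 = 4
  mean(C) = (2 + 5 + 7 + 1) / 4 = 15/4 = 3.75

Step 2 — sample variances and covariances s[i,j] = (1/(n-1)) · Σ_k (x_{k,i} - mean_i) · (x_{k,j} - mean_j), with n-1 = 3:
  s[A,A] = ((1)·(1) + (0)·(0) + (0)·(0) + (-1)·(-1)) / 3 = 2/3 = 0.6667
  s[A,B] = ((1)·(4) + (0)·(-2) + (0)·(-1) + (-1)·(-1)) / 3 = 5/3 = 1.6667
  s[A,C] = ((1)·(-1.75) + (0)·(1.25) + (0)·(3.25) + (-1)·(-2.75)) / 3 = 1/3 = 0.3333
  s[B,B] = ((4)·(4) + (-2)·(-2) + (-1)·(-1) + (-1)·(-1)) / 3 = 22/3 = 7.3333
  s[B,C] = ((4)·(-1.75) + (-2)·(1.25) + (-1)·(3.25) + (-1)·(-2.75)) / 3 = -10/3 = -3.3333
  s[C,C] = ((-1.75)·(-1.75) + (1.25)·(1.25) + (3.25)·(3.25) + (-2.75)·(-2.75)) / 3 = 22.75/3 = 7.5833
  Sample standard deviations s_i = √(s[i,i]):
  s(A) = √(0.6667) = 0.8165
  s(B) = √(7.3333) = 2.708
  s(C) = √(7.5833) = 2.7538

Step 3 — r_{ij} = s_{ij} / (s_i · s_j):
  r[A,A] = 1 (diagonal).
  r[A,B] = 1.6667 / (0.8165 · 2.708) = 1.6667 / 2.2111 = 0.7538
  r[A,C] = 0.3333 / (0.8165 · 2.7538) = 0.3333 / 2.2485 = 0.1482
  r[B,B] = 1 (diagonal).
  r[B,C] = -3.3333 / (2.708 · 2.7538) = -3.3333 / 7.4573 = -0.447
  r[C,C] = 1 (diagonal).

R is symmetric with unit diagonal. Assembling:

R = [[1, 0.7538, 0.1482],
 [0.7538, 1, -0.447],
 [0.1482, -0.447, 1]]


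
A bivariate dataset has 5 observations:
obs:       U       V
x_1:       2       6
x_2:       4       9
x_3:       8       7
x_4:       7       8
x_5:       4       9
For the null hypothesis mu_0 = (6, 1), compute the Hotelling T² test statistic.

Step 1 — sample mean vector:
  mean(U) = (2 + 4 + 8 + 7 + 4) / 5 = 25/5 = 5
  mean(V) = (6 + 9 + 7 + 8 + 9) / 5 = 39/5 = 7.8
  x̄ = (5, 7.8),  deviation x̄ - mu_0 = (5, 7.8) - (6, 1) = (-1, 6.8).

Step 2 — sample covariance matrix, S[i,j] = (1/(n-1)) · Σ_k (x_{k,i} - mean_i) · (x_{k,j} - mean_j), divisor n-1 = 4:
  S[U,U] = ((-3)·(-3) + (-1)·(-1) + (3)·(3) + (2)·(2) + (-1)·(-1)) / 4 = 24/4 = 6
  S[U,V] = ((-3)·(-1.8) + (-1)·(1.2) + (3)·(-0.8) + (2)·(0.2) + (-1)·(1.2)) / 4 = 1/4 = 0.25
  S[V,V] = ((-1.8)·(-1.8) + (1.2)·(1.2) + (-0.8)·(-0.8) + (0.2)·(0.2) + (1.2)·(1.2)) / 4 = 6.8/4 = 1.7
  S = [[6, 0.25],
 [0.25, 1.7]].

Step 3 — invert S. det(S) = 6·1.7 - (0.25)² = 10.1375.
  S^{-1} = (1/det) · [[d, -b], [-b, a]] = [[0.1677, -0.0247],
 [-0.0247, 0.5919]].

Step 4 — quadratic form (x̄ - mu_0)^T · S^{-1} · (x̄ - mu_0):
  S^{-1} · (x̄ - mu_0) = (-0.3354, 4.0493),
  (x̄ - mu_0)^T · [...] = (-1)·(-0.3354) + (6.8)·(4.0493) = 27.8708.

Step 5 — scale by n: T² = 5 · 27.8708 = 139.3539.

T² ≈ 139.3539


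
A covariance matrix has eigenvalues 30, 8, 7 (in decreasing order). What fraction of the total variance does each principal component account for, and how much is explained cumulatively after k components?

Step 1 — total variance = trace(Sigma) = Σ λ_i = 30 + 8 + 7 = 45.

Step 2 — fraction explained by component i = λ_i / Σ λ:
  PC1: 30/45 = 0.6667
  PC2: 8/45 = 0.1778
  PC3: 7/45 = 0.1556

Step 3 — cumulative fraction after k components = (λ_1 + ... + λ_k) / Σ λ:
  k = 1: 30/45 = 0.6667
  k = 2: (30 + 8)/45 = 38/45 = 0.8444
  k = 3: (30 + 8 + 7)/45 = 45/45 = 1

Summary (fraction, with percent):

explained: PC1 0.6667 (66.67%), PC2 0.1778 (17.78%), PC3 0.1556 (15.56%);  cumulative: 0.6667, 0.8444, 1


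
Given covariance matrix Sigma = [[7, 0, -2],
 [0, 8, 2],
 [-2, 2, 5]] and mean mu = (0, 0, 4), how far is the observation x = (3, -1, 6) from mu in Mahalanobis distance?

Step 1 — centre the observation: (x - mu) = (3, -1, 2).

Step 2 — invert Sigma (cofactor / det for 3×3, or solve directly):
  Sigma^{-1} = [[0.1636, -0.0182, 0.0727],
 [-0.0182, 0.1409, -0.0636],
 [0.0727, -0.0636, 0.2545]].

Step 3 — form the quadratic (x - mu)^T · Sigma^{-1} · (x - mu):
  Sigma^{-1} · (x - mu) = (0.6545, -0.3227, 0.7909).
  (x - mu)^T · [Sigma^{-1} · (x - mu)] = (3)·(0.6545) + (-1)·(-0.3227) + (2)·(0.7909) = 3.8682.

Step 4 — take square root: d = √(3.8682) ≈ 1.9668.

d(x, mu) = √(3.8682) ≈ 1.9668


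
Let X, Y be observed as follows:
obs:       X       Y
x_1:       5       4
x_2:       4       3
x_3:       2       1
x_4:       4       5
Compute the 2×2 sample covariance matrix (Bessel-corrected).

Step 1 — column means:
  mean(X) = (5 + 4 + 2 + 4) / 4 = 15/4 = 3.75
  mean(Y) = (4 + 3 + 1 + 5) / 4 = 13/4 = 3.25

Step 2 — sample covariance S[i,j] = (1/(n-1)) · Σ_k (x_{k,i} - mean_i) · (x_{k,j} - mean_j), with n-1 = 3.
  S[X,X] = ((1.25)·(1.25) + (0.25)·(0.25) + (-1.75)·(-1.75) + (0.25)·(0.25)) / 3 = 4.75/3 = 1.5833
  S[X,Y] = ((1.25)·(0.75) + (0.25)·(-0.25) + (-1.75)·(-2.25) + (0.25)·(1.75)) / 3 = 5.25/3 = 1.75
  S[Y,Y] = ((0.75)·(0.75) + (-0.25)·(-0.25) + (-2.25)·(-2.25) + (1.75)·(1.75)) / 3 = 8.75/3 = 2.9167

S is symmetric (S[j,i] = S[i,j]). Assembling:

S = [[1.5833, 1.75],
 [1.75, 2.9167]]


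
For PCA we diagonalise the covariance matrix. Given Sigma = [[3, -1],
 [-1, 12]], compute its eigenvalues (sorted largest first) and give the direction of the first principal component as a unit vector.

Step 1 — characteristic polynomial of 2×2 Sigma:
  det(Sigma - λI) = λ² - trace · λ + det = 0.
  trace = 3 + 12 = 15, det = 3·12 - (-1)² = 35.
Step 2 — discriminant:
  Δ = trace² - 4·det = 225 - 140 = 85.
Step 3 — eigenvalues:
  λ = (trace ± √Δ)/2 = (15 ± 9.2195)/2,
  λ_1 = 12.1098,  λ_2 = 2.8902.

Step 4 — unit eigenvector for λ_1: solve (Sigma - λ_1 I)v = 0. First row:
  (3 - 12.1098)·v_x + (-1)·v_y = 0, i.e. (-9.1098)·v_x + (-1)·v_y = 0,
  so v ∝ (b, λ_1 - a) = (-1, 9.1098); multiply by -1 so the first entry is positive: u = (1, -9.1098).
  ||u|| = √((1)² + (-9.1098)²) = √(83.988) ≈ 9.1645,
  v_1 = u/||u|| ≈ (0.1091, -0.994) (||v_1|| = 1).

λ_1 = 12.1098,  λ_2 = 2.8902;  v_1 ≈ (0.1091, -0.994)


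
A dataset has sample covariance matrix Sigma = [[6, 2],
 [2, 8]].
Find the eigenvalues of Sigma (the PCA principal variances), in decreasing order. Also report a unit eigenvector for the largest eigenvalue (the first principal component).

Step 1 — characteristic polynomial of 2×2 Sigma:
  det(Sigma - λI) = λ² - trace · λ + det = 0.
  trace = 6 + 8 = 14, det = 6·8 - (2)² = 44.
Step 2 — discriminant:
  Δ = trace² - 4·det = 196 - 176 = 20.
Step 3 — eigenvalues:
  λ = (trace ± √Δ)/2 = (14 ± 4.4721)/2,
  λ_1 = 9.2361,  λ_2 = 4.7639.

Step 4 — unit eigenvector for λ_1: solve (Sigma - λ_1 I)v = 0. First row:
  (6 - 9.2361)·v_x + (2)·v_y = 0, i.e. (-3.2361)·v_x + (2)·v_y = 0,
  so v ∝ (b, λ_1 - a) = (2, 3.2361) = u.
  ||u|| = √((2)² + (3.2361)²) = √(14.4721) ≈ 3.8042,
  v_1 = u/||u|| ≈ (0.5257, 0.8507) (||v_1|| = 1).

λ_1 = 9.2361,  λ_2 = 4.7639;  v_1 ≈ (0.5257, 0.8507)


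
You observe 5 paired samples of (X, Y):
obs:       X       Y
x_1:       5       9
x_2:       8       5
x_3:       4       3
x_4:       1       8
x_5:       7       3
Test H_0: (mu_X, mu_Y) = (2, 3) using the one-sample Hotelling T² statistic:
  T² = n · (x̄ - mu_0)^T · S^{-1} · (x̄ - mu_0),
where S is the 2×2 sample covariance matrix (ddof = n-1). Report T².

Step 1 — sample mean vector:
  mean(X) = (5 + 8 + 4 + 1 + 7) / 5 = 25/5 = 5
  mean(Y) = (9 + 5 + 3 + 8 + 3) / 5 = 28/5 = 5.6
  x̄ = (5, 5.6),  deviation x̄ - mu_0 = (5, 5.6) - (2, 3) = (3, 2.6).

Step 2 — sample covariance matrix, S[i,j] = (1/(n-1)) · Σ_k (x_{k,i} - mean_i) · (x_{k,j} - mean_j), divisor n-1 = 4:
  S[X,X] = ((0)·(0) + (3)·(3) + (-1)·(-1) + (-4)·(-4) + (2)·(2)) / 4 = 30/4 = 7.5
  S[X,Y] = ((0)·(3.4) + (3)·(-0.6) + (-1)·(-2.6) + (-4)·(2.4) + (2)·(-2.6)) / 4 = -14/4 = -3.5
  S[Y,Y] = ((3.4)·(3.4) + (-0.6)·(-0.6) + (-2.6)·(-2.6) + (2.4)·(2.4) + (-2.6)·(-2.6)) / 4 = 31.2/4 = 7.8
  S = [[7.5, -3.5],
 [-3.5, 7.8]].

Step 3 — invert S. det(S) = 7.5·7.8 - (-3.5)² = 46.25.
  S^{-1} = (1/det) · [[d, -b], [-b, a]] = [[0.1686, 0.0757],
 [0.0757, 0.1622]].

Step 4 — quadratic form (x̄ - mu_0)^T · S^{-1} · (x̄ - mu_0):
  S^{-1} · (x̄ - mu_0) = (0.7027, 0.6486),
  (x̄ - mu_0)^T · [...] = (3)·(0.7027) + (2.6)·(0.6486) = 3.7946.

Step 5 — scale by n: T² = 5 · 3.7946 = 18.973.

T² ≈ 18.973


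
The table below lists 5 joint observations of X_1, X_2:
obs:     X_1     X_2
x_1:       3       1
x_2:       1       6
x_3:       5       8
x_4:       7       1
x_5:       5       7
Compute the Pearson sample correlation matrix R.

Step 1 — column means:
  mean(X_1) = (3 + 1 + 5 + 7 + 5) / 5 = 21/5 = 4.2
  mean(X_2) = (1 + 6 + 8 + 1 + 7) / 5 = 23/5 = 4.6

Step 2 — sample variances and covariances s[i,j] = (1/(n-1)) · Σ_k (x_{k,i} - mean_i) · (x_{k,j} - mean_j), with n-1 = 4:
  s[X_1,X_1] = ((-1.2)·(-1.2) + (-3.2)·(-3.2) + (0.8)·(0.8) + (2.8)·(2.8) + (0.8)·(0.8)) / 4 = 20.8/4 = 5.2
  s[X_1,X_2] = ((-1.2)·(-3.6) + (-3.2)·(1.4) + (0.8)·(3.4) + (2.8)·(-3.6) + (0.8)·(2.4)) / 4 = -5.6/4 = -1.4
  s[X_2,X_2] = ((-3.6)·(-3.6) + (1.4)·(1.4) + (3.4)·(3.4) + (-3.6)·(-3.6) + (2.4)·(2.4)) / 4 = 45.2/4 = 11.3
  Sample standard deviations s_i = √(s[i,i]):
  s(X_1) = √(5.2) = 2.2804
  s(X_2) = √(11.3) = 3.3615

Step 3 — r_{ij} = s_{ij} / (s_i · s_j):
  r[X_1,X_1] = 1 (diagonal).
  r[X_1,X_2] = -1.4 / (2.2804 · 3.3615) = -1.4 / 7.6655 = -0.1826
  r[X_2,X_2] = 1 (diagonal).

R is symmetric with unit diagonal. Assembling:

R = [[1, -0.1826],
 [-0.1826, 1]]


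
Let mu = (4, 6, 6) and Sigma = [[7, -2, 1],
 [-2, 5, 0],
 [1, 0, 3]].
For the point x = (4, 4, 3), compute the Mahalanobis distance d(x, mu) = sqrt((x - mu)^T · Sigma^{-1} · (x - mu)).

Step 1 — centre the observation: (x - mu) = (0, -2, -3).

Step 2 — invert Sigma (cofactor / det for 3×3, or solve directly):
  Sigma^{-1} = [[0.1705, 0.0682, -0.0568],
 [0.0682, 0.2273, -0.0227],
 [-0.0568, -0.0227, 0.3523]].

Step 3 — form the quadratic (x - mu)^T · Sigma^{-1} · (x - mu):
  Sigma^{-1} · (x - mu) = (0.0341, -0.3864, -1.0114).
  (x - mu)^T · [Sigma^{-1} · (x - mu)] = (0)·(0.0341) + (-2)·(-0.3864) + (-3)·(-1.0114) = 3.8068.

Step 4 — take square root: d = √(3.8068) ≈ 1.9511.

d(x, mu) = √(3.8068) ≈ 1.9511


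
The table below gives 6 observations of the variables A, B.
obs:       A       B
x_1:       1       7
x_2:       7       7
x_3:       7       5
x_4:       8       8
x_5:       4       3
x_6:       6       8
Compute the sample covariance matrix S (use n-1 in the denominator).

Step 1 — column means:
  mean(A) = (1 + 7 + 7 + 8 + 4 + 6) / 6 = 33/6 = 5.5
  mean(B) = (7 + 7 + 5 + 8 + 3 + 8) / 6 = 38/6 = 6.3333

Step 2 — sample covariance S[i,j] = (1/(n-1)) · Σ_k (x_{k,i} - mean_i) · (x_{k,j} - mean_j), with n-1 = 5.
  S[A,A] = ((-4.5)·(-4.5) + (1.5)·(1.5) + (1.5)·(1.5) + (2.5)·(2.5) + (-1.5)·(-1.5) + (0.5)·(0.5)) / 5 = 33.5/5 = 6.7
  S[A,B] = ((-4.5)·(0.6667) + (1.5)·(0.6667) + (1.5)·(-1.3333) + (2.5)·(1.6667) + (-1.5)·(-3.3333) + (0.5)·(1.6667)) / 5 = 6/5 = 1.2
  S[B,B] = ((0.6667)·(0.6667) + (0.6667)·(0.6667) + (-1.3333)·(-1.3333) + (1.6667)·(1.6667) + (-3.3333)·(-3.3333) + (1.6667)·(1.6667)) / 5 = 19.3333/5 = 3.8667

S is symmetric (S[j,i] = S[i,j]). Assembling:

S = [[6.7, 1.2],
 [1.2, 3.8667]]


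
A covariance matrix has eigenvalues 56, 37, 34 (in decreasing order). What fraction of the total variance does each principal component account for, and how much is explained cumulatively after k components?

Step 1 — total variance = trace(Sigma) = Σ λ_i = 56 + 37 + 34 = 127.

Step 2 — fraction explained by component i = λ_i / Σ λ:
  PC1: 56/127 = 0.4409
  PC2: 37/127 = 0.2913
  PC3: 34/127 = 0.2677

Step 3 — cumulative fraction after k components = (λ_1 + ... + λ_k) / Σ λ:
  k = 1: 56/127 = 0.4409
  k = 2: (56 + 37)/127 = 93/127 = 0.7323
  k = 3: (56 + 37 + 34)/127 = 127/127 = 1

Summary (fraction, with percent):

explained: PC1 0.4409 (44.09%), PC2 0.2913 (29.13%), PC3 0.2677 (26.77%);  cumulative: 0.4409, 0.7323, 1


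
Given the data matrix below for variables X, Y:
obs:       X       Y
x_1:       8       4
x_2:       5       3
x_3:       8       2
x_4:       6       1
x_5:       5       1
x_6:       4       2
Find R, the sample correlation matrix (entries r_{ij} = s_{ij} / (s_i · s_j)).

Step 1 — column means:
  mean(X) = (8 + 5 + 8 + 6 + 5 + 4) / 6 = 36/6 = 6
  mean(Y) = (4 + 3 + 2 + 1 + 1 + 2) / 6 = 13/6 = 2.1667

Step 2 — sample variances and covariances s[i,j] = (1/(n-1)) · Σ_k (x_{k,i} - mean_i) · (x_{k,j} - mean_j), with n-1 = 5:
  s[X,X] = ((2)·(2) + (-1)·(-1) + (2)·(2) + (0)·(0) + (-1)·(-1) + (-2)·(-2)) / 5 = 14/5 = 2.8
  s[X,Y] = ((2)·(1.8333) + (-1)·(0.8333) + (2)·(-0.1667) + (0)·(-1.1667) + (-1)·(-1.1667) + (-2)·(-0.1667)) / 5 = 4/5 = 0.8
  s[Y,Y] = ((1.8333)·(1.8333) + (0.8333)·(0.8333) + (-0.1667)·(-0.1667) + (-1.1667)·(-1.1667) + (-1.1667)·(-1.1667) + (-0.1667)·(-0.1667)) / 5 = 6.8333/5 = 1.3667
  Sample standard deviations s_i = √(s[i,i]):
  s(X) = √(2.8) = 1.6733
  s(Y) = √(1.3667) = 1.169

Step 3 — r_{ij} = s_{ij} / (s_i · s_j):
  r[X,X] = 1 (diagonal).
  r[X,Y] = 0.8 / (1.6733 · 1.169) = 0.8 / 1.9562 = 0.409
  r[Y,Y] = 1 (diagonal).

R is symmetric with unit diagonal. Assembling:

R = [[1, 0.409],
 [0.409, 1]]


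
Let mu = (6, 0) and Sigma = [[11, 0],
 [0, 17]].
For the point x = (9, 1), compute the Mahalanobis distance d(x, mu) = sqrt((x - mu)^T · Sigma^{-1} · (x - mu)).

Step 1 — centre the observation: (x - mu) = (3, 1).

Step 2 — invert Sigma. det(Sigma) = 11·17 - (0)² = 187.
  Sigma^{-1} = (1/det) · [[d, -b], [-b, a]] = [[0.0909, 0],
 [0, 0.0588]].

Step 3 — form the quadratic (x - mu)^T · Sigma^{-1} · (x - mu):
  Sigma^{-1} · (x - mu) = (0.2727, 0.0588).
  (x - mu)^T · [Sigma^{-1} · (x - mu)] = (3)·(0.2727) + (1)·(0.0588) = 0.877.

Step 4 — take square root: d = √(0.877) ≈ 0.9365.

d(x, mu) = √(0.877) ≈ 0.9365


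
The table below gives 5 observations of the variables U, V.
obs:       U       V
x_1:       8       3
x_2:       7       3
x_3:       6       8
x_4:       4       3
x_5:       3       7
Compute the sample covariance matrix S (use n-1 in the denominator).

Step 1 — column means:
  mean(U) = (8 + 7 + 6 + 4 + 3) / 5 = 28/5 = 5.6
  mean(V) = (3 + 3 + 8 + 3 + 7) / 5 = 24/5 = 4.8

Step 2 — sample covariance S[i,j] = (1/(n-1)) · Σ_k (x_{k,i} - mean_i) · (x_{k,j} - mean_j), with n-1 = 4.
  S[U,U] = ((2.4)·(2.4) + (1.4)·(1.4) + (0.4)·(0.4) + (-1.6)·(-1.6) + (-2.6)·(-2.6)) / 4 = 17.2/4 = 4.3
  S[U,V] = ((2.4)·(-1.8) + (1.4)·(-1.8) + (0.4)·(3.2) + (-1.6)·(-1.8) + (-2.6)·(2.2)) / 4 = -8.4/4 = -2.1
  S[V,V] = ((-1.8)·(-1.8) + (-1.8)·(-1.8) + (3.2)·(3.2) + (-1.8)·(-1.8) + (2.2)·(2.2)) / 4 = 24.8/4 = 6.2

S is symmetric (S[j,i] = S[i,j]). Assembling:

S = [[4.3, -2.1],
 [-2.1, 6.2]]


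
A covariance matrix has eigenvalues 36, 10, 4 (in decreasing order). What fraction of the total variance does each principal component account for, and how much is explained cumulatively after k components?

Step 1 — total variance = trace(Sigma) = Σ λ_i = 36 + 10 + 4 = 50.

Step 2 — fraction explained by component i = λ_i / Σ λ:
  PC1: 36/50 = 0.72
  PC2: 10/50 = 0.2
  PC3: 4/50 = 0.08

Step 3 — cumulative fraction after k components = (λ_1 + ... + λ_k) / Σ λ:
  k = 1: 36/50 = 0.72
  k = 2: (36 + 10)/50 = 46/50 = 0.92
  k = 3: (36 + 10 + 4)/50 = 50/50 = 1

Summary (fraction, with percent):

explained: PC1 0.72 (72%), PC2 0.2 (20%), PC3 0.08 (8%);  cumulative: 0.72, 0.92, 1


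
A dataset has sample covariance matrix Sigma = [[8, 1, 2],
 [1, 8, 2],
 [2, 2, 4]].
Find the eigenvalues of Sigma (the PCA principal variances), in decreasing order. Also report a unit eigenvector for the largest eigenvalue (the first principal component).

Step 1 — characteristic polynomial p(λ) = det(λI - Sigma) = λ³ - tr·λ² + c_1·λ - det, where tr = trace, c_1 = sum of the principal 2×2 minors, det = det(Sigma):
  tr = 8 + 8 + 4 = 20,
  c_1 = (8·8 - (1)²) + (8·4 - (2)²) + (8·4 - (2)²) = 63 + 28 + 28 = 119,
  det = 8·(8·4 - (2)²) - (1)·((1)·4 - (2)·(2)) + (2)·((1)·(2) - 8·(2)) = 8·(28) - (1)·(0) + (2)·(-14) = 196.
  So p(λ) = λ³ - 20λ² + 119λ - 196.
Step 2 — look for an integer root (rational root theorem: any rational root is an integer divisor of 196). Testing λ = 7:
  p(7) = 343 - 980 + 833 - 196 = 0  ✓
  Dividing out (λ - 7): p(λ) = (λ - 7)(λ² - 13λ + 28).
Step 3 — remaining eigenvalues from the quadratic λ² - 13λ + 28 = 0:
  Δ = 13² - 4·28 = 169 - 112 = 57,  λ = (13 ± √57)/2 = (13 ± 7.5498)/2 ≈ 10.2749 or 2.7251.
  Sorted: λ_1 = 10.2749,  λ_2 = 7,  λ_3 = 2.7251  (check: sum = 20 = tr ✓).

Step 4 — unit eigenvector for λ_1 ≈ 10.2749: v spans the null space of (Sigma - λ_1 I), whose rows are
  r_1 = (-2.2749, 1, 2),  r_2 = (1, -2.2749, 2),  r_3 = (2, 2, -6.2749).
  v is orthogonal to every row, so take v ∝ r_1 × r_2 = ((1)·(2) - (2)·(-2.2749), (2)·(1) - (-2.2749)·(2), (-2.2749)·(-2.2749) - (1)·(1)) ≈ (6.5498, 6.5498, 4.1752).
  Let u = (6.5498, 6.5498, 4.1752).
  ||u|| = √((6.5498)² + (6.5498)² + (4.1752)²) = √(103.2334) ≈ 10.1604,  v_1 = u/||u|| ≈ (0.6446, 0.6446, 0.4109) (||v_1|| = 1).

λ_1 = 10.2749,  λ_2 = 7,  λ_3 = 2.7251;  v_1 ≈ (0.6446, 0.6446, 0.4109)


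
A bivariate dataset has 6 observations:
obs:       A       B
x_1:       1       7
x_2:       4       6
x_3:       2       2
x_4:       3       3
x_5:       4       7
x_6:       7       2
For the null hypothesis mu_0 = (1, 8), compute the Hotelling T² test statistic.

Step 1 — sample mean vector:
  mean(A) = (1 + 4 + 2 + 3 + 4 + 7) / 6 = 21/6 = 3.5
  mean(B) = (7 + 6 + 2 + 3 + 7 + 2) / 6 = 27/6 = 4.5
  x̄ = (3.5, 4.5),  deviation x̄ - mu_0 = (3.5, 4.5) - (1, 8) = (2.5, -3.5).

Step 2 — sample covariance matrix, S[i,j] = (1/(n-1)) · Σ_k (x_{k,i} - mean_i) · (x_{k,j} - mean_j), divisor n-1 = 5:
  S[A,A] = ((-2.5)·(-2.5) + (0.5)·(0.5) + (-1.5)·(-1.5) + (-0.5)·(-0.5) + (0.5)·(0.5) + (3.5)·(3.5)) / 5 = 21.5/5 = 4.3
  S[A,B] = ((-2.5)·(2.5) + (0.5)·(1.5) + (-1.5)·(-2.5) + (-0.5)·(-1.5) + (0.5)·(2.5) + (3.5)·(-2.5)) / 5 = -8.5/5 = -1.7
  S[B,B] = ((2.5)·(2.5) + (1.5)·(1.5) + (-2.5)·(-2.5) + (-1.5)·(-1.5) + (2.5)·(2.5) + (-2.5)·(-2.5)) / 5 = 29.5/5 = 5.9
  S = [[4.3, -1.7],
 [-1.7, 5.9]].

Step 3 — invert S. det(S) = 4.3·5.9 - (-1.7)² = 22.48.
  S^{-1} = (1/det) · [[d, -b], [-b, a]] = [[0.2625, 0.0756],
 [0.0756, 0.1913]].

Step 4 — quadratic form (x̄ - mu_0)^T · S^{-1} · (x̄ - mu_0):
  S^{-1} · (x̄ - mu_0) = (0.3915, -0.4804),
  (x̄ - mu_0)^T · [...] = (2.5)·(0.3915) + (-3.5)·(-0.4804) = 2.6601.

Step 5 — scale by n: T² = 6 · 2.6601 = 15.9609.

T² ≈ 15.9609


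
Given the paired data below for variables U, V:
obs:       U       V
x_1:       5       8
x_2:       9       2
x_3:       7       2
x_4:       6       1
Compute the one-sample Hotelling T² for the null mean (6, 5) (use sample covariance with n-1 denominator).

Step 1 — sample mean vector:
  mean(U) = (5 + 9 + 7 + 6) / 4 = 27/4 = 6.75
  mean(V) = (8 + 2 + 2 + 1) / 4 = 13/4 = 3.25
  x̄ = (6.75, 3.25),  deviation x̄ - mu_0 = (6.75, 3.25) - (6, 5) = (0.75, -1.75).

Step 2 — sample covariance matrix, S[i,j] = (1/(n-1)) · Σ_k (x_{k,i} - mean_i) · (x_{k,j} - mean_j), divisor n-1 = 3:
  S[U,U] = ((-1.75)·(-1.75) + (2.25)·(2.25) + (0.25)·(0.25) + (-0.75)·(-0.75)) / 3 = 8.75/3 = 2.9167
  S[U,V] = ((-1.75)·(4.75) + (2.25)·(-1.25) + (0.25)·(-1.25) + (-0.75)·(-2.25)) / 3 = -9.75/3 = -3.25
  S[V,V] = ((4.75)·(4.75) + (-1.25)·(-1.25) + (-1.25)·(-1.25) + (-2.25)·(-2.25)) / 3 = 30.75/3 = 10.25
  S = [[2.9167, -3.25],
 [-3.25, 10.25]].

Step 3 — invert S. det(S) = 2.9167·10.25 - (-3.25)² = 19.3333.
  S^{-1} = (1/det) · [[d, -b], [-b, a]] = [[0.5302, 0.1681],
 [0.1681, 0.1509]].

Step 4 — quadratic form (x̄ - mu_0)^T · S^{-1} · (x̄ - mu_0):
  S^{-1} · (x̄ - mu_0) = (0.1034, -0.1379),
  (x̄ - mu_0)^T · [...] = (0.75)·(0.1034) + (-1.75)·(-0.1379) = 0.319.

Step 5 — scale by n: T² = 4 · 0.319 = 1.2759.

T² ≈ 1.2759


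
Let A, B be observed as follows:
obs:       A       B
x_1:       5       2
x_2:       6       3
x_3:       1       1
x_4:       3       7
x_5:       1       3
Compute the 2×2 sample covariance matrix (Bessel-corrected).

Step 1 — column means:
  mean(A) = (5 + 6 + 1 + 3 + 1) / 5 = 16/5 = 3.2
  mean(B) = (2 + 3 + 1 + 7 + 3) / 5 = 16/5 = 3.2

Step 2 — sample covariance S[i,j] = (1/(n-1)) · Σ_k (x_{k,i} - mean_i) · (x_{k,j} - mean_j), with n-1 = 4.
  S[A,A] = ((1.8)·(1.8) + (2.8)·(2.8) + (-2.2)·(-2.2) + (-0.2)·(-0.2) + (-2.2)·(-2.2)) / 4 = 20.8/4 = 5.2
  S[A,B] = ((1.8)·(-1.2) + (2.8)·(-0.2) + (-2.2)·(-2.2) + (-0.2)·(3.8) + (-2.2)·(-0.2)) / 4 = 1.8/4 = 0.45
  S[B,B] = ((-1.2)·(-1.2) + (-0.2)·(-0.2) + (-2.2)·(-2.2) + (3.8)·(3.8) + (-0.2)·(-0.2)) / 4 = 20.8/4 = 5.2

S is symmetric (S[j,i] = S[i,j]). Assembling:

S = [[5.2, 0.45],
 [0.45, 5.2]]


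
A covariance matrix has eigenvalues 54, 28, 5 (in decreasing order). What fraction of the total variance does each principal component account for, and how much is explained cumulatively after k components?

Step 1 — total variance = trace(Sigma) = Σ λ_i = 54 + 28 + 5 = 87.

Step 2 — fraction explained by component i = λ_i / Σ λ:
  PC1: 54/87 = 0.6207
  PC2: 28/87 = 0.3218
  PC3: 5/87 = 0.0575

Step 3 — cumulative fraction after k components = (λ_1 + ... + λ_k) / Σ λ:
  k = 1: 54/87 = 0.6207
  k = 2: (54 + 28)/87 = 82/87 = 0.9425
  k = 3: (54 + 28 + 5)/87 = 87/87 = 1

Summary (fraction, with percent):

explained: PC1 0.6207 (62.07%), PC2 0.3218 (32.18%), PC3 0.0575 (5.75%);  cumulative: 0.6207, 0.9425, 1


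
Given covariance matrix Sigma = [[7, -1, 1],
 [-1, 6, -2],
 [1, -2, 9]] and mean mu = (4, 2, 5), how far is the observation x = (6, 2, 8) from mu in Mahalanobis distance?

Step 1 — centre the observation: (x - mu) = (2, 0, 3).

Step 2 — invert Sigma (cofactor / det for 3×3, or solve directly):
  Sigma^{-1} = [[0.1475, 0.0206, -0.0118],
 [0.0206, 0.1829, 0.0383],
 [-0.0118, 0.0383, 0.1209]].

Step 3 — form the quadratic (x - mu)^T · Sigma^{-1} · (x - mu):
  Sigma^{-1} · (x - mu) = (0.2596, 0.1563, 0.3392).
  (x - mu)^T · [Sigma^{-1} · (x - mu)] = (2)·(0.2596) + (0)·(0.1563) + (3)·(0.3392) = 1.5369.

Step 4 — take square root: d = √(1.5369) ≈ 1.2397.

d(x, mu) = √(1.5369) ≈ 1.2397


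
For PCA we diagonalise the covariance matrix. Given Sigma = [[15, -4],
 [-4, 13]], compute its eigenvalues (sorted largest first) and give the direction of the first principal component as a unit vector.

Step 1 — characteristic polynomial of 2×2 Sigma:
  det(Sigma - λI) = λ² - trace · λ + det = 0.
  trace = 15 + 13 = 28, det = 15·13 - (-4)² = 179.
Step 2 — discriminant:
  Δ = trace² - 4·det = 784 - 716 = 68.
Step 3 — eigenvalues:
  λ = (trace ± √Δ)/2 = (28 ± 8.2462)/2,
  λ_1 = 18.1231,  λ_2 = 9.8769.

Step 4 — unit eigenvector for λ_1: solve (Sigma - λ_1 I)v = 0. First row:
  (15 - 18.1231)·v_x + (-4)·v_y = 0, i.e. (-3.1231)·v_x + (-4)·v_y = 0,
  so v ∝ (b, λ_1 - a) = (-4, 3.1231); multiply by -1 so the first entry is positive: u = (4, -3.1231).
  ||u|| = √((4)² + (-3.1231)²) = √(25.7538) ≈ 5.0748,
  v_1 = u/||u|| ≈ (0.7882, -0.6154) (||v_1|| = 1).

λ_1 = 18.1231,  λ_2 = 9.8769;  v_1 ≈ (0.7882, -0.6154)


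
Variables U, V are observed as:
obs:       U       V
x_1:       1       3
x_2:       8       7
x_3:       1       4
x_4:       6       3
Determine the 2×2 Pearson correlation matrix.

Step 1 — column means:
  mean(U) = (1 + 8 + 1 + 6) / 4 = 16/4 = 4
  mean(V) = (3 + 7 + 4 + 3) / 4 = 17/4 = 4.25

Step 2 — sample variances and covariances s[i,j] = (1/(n-1)) · Σ_k (x_{k,i} - mean_i) · (x_{k,j} - mean_j), with n-1 = 3:
  s[U,U] = ((-3)·(-3) + (4)·(4) + (-3)·(-3) + (2)·(2)) / 3 = 38/3 = 12.6667
  s[U,V] = ((-3)·(-1.25) + (4)·(2.75) + (-3)·(-0.25) + (2)·(-1.25)) / 3 = 13/3 = 4.3333
  s[V,V] = ((-1.25)·(-1.25) + (2.75)·(2.75) + (-0.25)·(-0.25) + (-1.25)·(-1.25)) / 3 = 10.75/3 = 3.5833
  Sample standard deviations s_i = √(s[i,i]):
  s(U) = √(12.6667) = 3.559
  s(V) = √(3.5833) = 1.893

Step 3 — r_{ij} = s_{ij} / (s_i · s_j):
  r[U,U] = 1 (diagonal).
  r[U,V] = 4.3333 / (3.559 · 1.893) = 4.3333 / 6.7371 = 0.6432
  r[V,V] = 1 (diagonal).

R is symmetric with unit diagonal. Assembling:

R = [[1, 0.6432],
 [0.6432, 1]]


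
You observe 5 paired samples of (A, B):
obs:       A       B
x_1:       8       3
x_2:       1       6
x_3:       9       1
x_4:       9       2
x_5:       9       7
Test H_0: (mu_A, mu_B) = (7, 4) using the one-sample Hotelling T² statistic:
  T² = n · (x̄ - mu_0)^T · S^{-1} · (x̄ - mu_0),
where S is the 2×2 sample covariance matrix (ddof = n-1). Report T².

Step 1 — sample mean vector:
  mean(A) = (8 + 1 + 9 + 9 + 9) / 5 = 36/5 = 7.2
  mean(B) = (3 + 6 + 1 + 2 + 7) / 5 = 19/5 = 3.8
  x̄ = (7.2, 3.8),  deviation x̄ - mu_0 = (7.2, 3.8) - (7, 4) = (0.2, -0.2).

Step 2 — sample covariance matrix, S[i,j] = (1/(n-1)) · Σ_k (x_{k,i} - mean_i) · (x_{k,j} - mean_j), divisor n-1 = 4:
  S[A,A] = ((0.8)·(0.8) + (-6.2)·(-6.2) + (1.8)·(1.8) + (1.8)·(1.8) + (1.8)·(1.8)) / 4 = 48.8/4 = 12.2
  S[A,B] = ((0.8)·(-0.8) + (-6.2)·(2.2) + (1.8)·(-2.8) + (1.8)·(-1.8) + (1.8)·(3.2)) / 4 = -16.8/4 = -4.2
  S[B,B] = ((-0.8)·(-0.8) + (2.2)·(2.2) + (-2.8)·(-2.8) + (-1.8)·(-1.8) + (3.2)·(3.2)) / 4 = 26.8/4 = 6.7
  S = [[12.2, -4.2],
 [-4.2, 6.7]].

Step 3 — invert S. det(S) = 12.2·6.7 - (-4.2)² = 64.1.
  S^{-1} = (1/det) · [[d, -b], [-b, a]] = [[0.1045, 0.0655],
 [0.0655, 0.1903]].

Step 4 — quadratic form (x̄ - mu_0)^T · S^{-1} · (x̄ - mu_0):
  S^{-1} · (x̄ - mu_0) = (0.0078, -0.025),
  (x̄ - mu_0)^T · [...] = (0.2)·(0.0078) + (-0.2)·(-0.025) = 0.0066.

Step 5 — scale by n: T² = 5 · 0.0066 = 0.0328.

T² ≈ 0.0328


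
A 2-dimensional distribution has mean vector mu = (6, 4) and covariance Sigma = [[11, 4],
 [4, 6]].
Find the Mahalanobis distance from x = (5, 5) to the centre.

Step 1 — centre the observation: (x - mu) = (-1, 1).

Step 2 — invert Sigma. det(Sigma) = 11·6 - (4)² = 50.
  Sigma^{-1} = (1/det) · [[d, -b], [-b, a]] = [[0.12, -0.08],
 [-0.08, 0.22]].

Step 3 — form the quadratic (x - mu)^T · Sigma^{-1} · (x - mu):
  Sigma^{-1} · (x - mu) = (-0.2, 0.3).
  (x - mu)^T · [Sigma^{-1} · (x - mu)] = (-1)·(-0.2) + (1)·(0.3) = 0.5.

Step 4 — take square root: d = √(0.5) ≈ 0.7071.

d(x, mu) = √(0.5) ≈ 0.7071


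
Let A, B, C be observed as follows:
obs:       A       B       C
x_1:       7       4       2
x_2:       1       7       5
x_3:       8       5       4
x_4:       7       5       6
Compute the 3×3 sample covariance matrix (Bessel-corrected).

Step 1 — column means:
  mean(A) = (7 + 1 + 8 + 7) / 4 = 23/4 = 5.75
  mean(B) = (4 + 7 + 5 + 5) / 4 = 21/4 = 5.25
  mean(C) = (2 + 5 + 4 + 6) / 4 = 17/4 = 4.25

Step 2 — sample covariance S[i,j] = (1/(n-1)) · Σ_k (x_{k,i} - mean_i) · (x_{k,j} - mean_j), with n-1 = 3.
  S[A,A] = ((1.25)·(1.25) + (-4.75)·(-4.75) + (2.25)·(2.25) + (1.25)·(1.25)) / 3 = 30.75/3 = 10.25
  S[A,B] = ((1.25)·(-1.25) + (-4.75)·(1.75) + (2.25)·(-0.25) + (1.25)·(-0.25)) / 3 = -10.75/3 = -3.5833
  S[A,C] = ((1.25)·(-2.25) + (-4.75)·(0.75) + (2.25)·(-0.25) + (1.25)·(1.75)) / 3 = -4.75/3 = -1.5833
  S[B,B] = ((-1.25)·(-1.25) + (1.75)·(1.75) + (-0.25)·(-0.25) + (-0.25)·(-0.25)) / 3 = 4.75/3 = 1.5833
  S[B,C] = ((-1.25)·(-2.25) + (1.75)·(0.75) + (-0.25)·(-0.25) + (-0.25)·(1.75)) / 3 = 3.75/3 = 1.25
  S[C,C] = ((-2.25)·(-2.25) + (0.75)·(0.75) + (-0.25)·(-0.25) + (1.75)·(1.75)) / 3 = 8.75/3 = 2.9167

S is symmetric (S[j,i] = S[i,j]). Assembling:

S = [[10.25, -3.5833, -1.5833],
 [-3.5833, 1.5833, 1.25],
 [-1.5833, 1.25, 2.9167]]


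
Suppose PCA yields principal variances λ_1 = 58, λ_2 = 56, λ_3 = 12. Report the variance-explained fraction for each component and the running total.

Step 1 — total variance = trace(Sigma) = Σ λ_i = 58 + 56 + 12 = 126.

Step 2 — fraction explained by component i = λ_i / Σ λ:
  PC1: 58/126 = 0.4603
  PC2: 56/126 = 0.4444
  PC3: 12/126 = 0.0952

Step 3 — cumulative fraction after k components = (λ_1 + ... + λ_k) / Σ λ:
  k = 1: 58/126 = 0.4603
  k = 2: (58 + 56)/126 = 114/126 = 0.9048
  k = 3: (58 + 56 + 12)/126 = 126/126 = 1

Summary (fraction, with percent):

explained: PC1 0.4603 (46.03%), PC2 0.4444 (44.44%), PC3 0.0952 (9.52%);  cumulative: 0.4603, 0.9048, 1


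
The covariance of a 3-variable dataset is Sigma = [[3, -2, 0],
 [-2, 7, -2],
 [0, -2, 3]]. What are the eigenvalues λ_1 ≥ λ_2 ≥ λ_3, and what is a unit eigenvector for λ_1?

Step 1 — characteristic polynomial p(λ) = det(λI - Sigma) = λ³ - tr·λ² + c_1·λ - det, where tr = trace, c_1 = sum of the principal 2×2 minors, det = det(Sigma):
  tr = 3 + 7 + 3 = 13,
  c_1 = (3·7 - (-2)²) + (3·3 - (0)²) + (7·3 - (-2)²) = 17 + 9 + 17 = 43,
  det = 3·(7·3 - (-2)²) - (-2)·((-2)·3 - (-2)·(0)) + (0)·((-2)·(-2) - 7·(0)) = 3·(17) - (-2)·(-6) + (0)·(4) = 39.
  So p(λ) = λ³ - 13λ² + 43λ - 39.
Step 2 — look for an integer root (rational root theorem: any rational root is an integer divisor of 39). Testing λ = 3:
  p(3) = 27 - 117 + 129 - 39 = 0  ✓
  Dividing out (λ - 3): p(λ) = (λ - 3)(λ² - 10λ + 13).
Step 3 — remaining eigenvalues from the quadratic λ² - 10λ + 13 = 0:
  Δ = 10² - 4·13 = 100 - 52 = 48,  λ = (10 ± √48)/2 = (10 ± 6.9282)/2 ≈ 8.4641 or 1.5359.
  Sorted: λ_1 = 8.4641,  λ_2 = 3,  λ_3 = 1.5359  (check: sum = 13 = tr ✓).

Step 4 — unit eigenvector for λ_1 ≈ 8.4641: v spans the null space of (Sigma - λ_1 I), whose rows are
  r_1 = (-5.4641, -2, 0),  r_2 = (-2, -1.4641, -2),  r_3 = (0, -2, -5.4641).
  v is orthogonal to every row, so take v ∝ r_1 × r_2 = ((-2)·(-2) - (0)·(-1.4641), (0)·(-2) - (-5.4641)·(-2), (-5.4641)·(-1.4641) - (-2)·(-2)) ≈ (4, -10.9282, 4).
  Let u = (4, -10.9282, 4).
  ||u|| = √((4)² + (-10.9282)² + (4)²) = √(151.4256) ≈ 12.3055,  v_1 = u/||u|| ≈ (0.3251, -0.8881, 0.3251) (||v_1|| = 1).

λ_1 = 8.4641,  λ_2 = 3,  λ_3 = 1.5359;  v_1 ≈ (0.3251, -0.8881, 0.3251)


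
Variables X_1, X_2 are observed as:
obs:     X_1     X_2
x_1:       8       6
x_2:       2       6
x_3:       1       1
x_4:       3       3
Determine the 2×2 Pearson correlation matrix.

Step 1 — column means:
  mean(X_1) = (8 + 2 + 1 + 3) / 4 = 14/4 = 3.5
  mean(X_2) = (6 + 6 + 1 + 3) / 4 = 16/4 = 4

Step 2 — sample variances and covariances s[i,j] = (1/(n-1)) · Σ_k (x_{k,i} - mean_i) · (x_{k,j} - mean_j), with n-1 = 3:
  s[X_1,X_1] = ((4.5)·(4.5) + (-1.5)·(-1.5) + (-2.5)·(-2.5) + (-0.5)·(-0.5)) / 3 = 29/3 = 9.6667
  s[X_1,X_2] = ((4.5)·(2) + (-1.5)·(2) + (-2.5)·(-3) + (-0.5)·(-1)) / 3 = 14/3 = 4.6667
  s[X_2,X_2] = ((2)·(2) + (2)·(2) + (-3)·(-3) + (-1)·(-1)) / 3 = 18/3 = 6
  Sample standard deviations s_i = √(s[i,i]):
  s(X_1) = √(9.6667) = 3.1091
  s(X_2) = √(6) = 2.4495

Step 3 — r_{ij} = s_{ij} / (s_i · s_j):
  r[X_1,X_1] = 1 (diagonal).
  r[X_1,X_2] = 4.6667 / (3.1091 · 2.4495) = 4.6667 / 7.6158 = 0.6128
  r[X_2,X_2] = 1 (diagonal).

R is symmetric with unit diagonal. Assembling:

R = [[1, 0.6128],
 [0.6128, 1]]


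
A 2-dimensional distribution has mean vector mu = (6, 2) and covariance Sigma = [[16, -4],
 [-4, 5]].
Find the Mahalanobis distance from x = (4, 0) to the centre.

Step 1 — centre the observation: (x - mu) = (-2, -2).

Step 2 — invert Sigma. det(Sigma) = 16·5 - (-4)² = 64.
  Sigma^{-1} = (1/det) · [[d, -b], [-b, a]] = [[0.0781, 0.0625],
 [0.0625, 0.25]].

Step 3 — form the quadratic (x - mu)^T · Sigma^{-1} · (x - mu):
  Sigma^{-1} · (x - mu) = (-0.2812, -0.625).
  (x - mu)^T · [Sigma^{-1} · (x - mu)] = (-2)·(-0.2812) + (-2)·(-0.625) = 1.8125.

Step 4 — take square root: d = √(1.8125) ≈ 1.3463.

d(x, mu) = √(1.8125) ≈ 1.3463


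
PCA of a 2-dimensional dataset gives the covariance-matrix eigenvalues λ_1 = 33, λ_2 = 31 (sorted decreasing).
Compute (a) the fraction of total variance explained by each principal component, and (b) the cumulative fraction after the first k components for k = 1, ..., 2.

Step 1 — total variance = trace(Sigma) = Σ λ_i = 33 + 31 = 64.

Step 2 — fraction explained by component i = λ_i / Σ λ:
  PC1: 33/64 = 0.5156
  PC2: 31/64 = 0.4844

Step 3 — cumulative fraction after k components = (λ_1 + ... + λ_k) / Σ λ:
  k = 1: 33/64 = 0.5156
  k = 2: (33 + 31)/64 = 64/64 = 1

Summary (fraction, with percent):

explained: PC1 0.5156 (51.56%), PC2 0.4844 (48.44%);  cumulative: 0.5156, 1


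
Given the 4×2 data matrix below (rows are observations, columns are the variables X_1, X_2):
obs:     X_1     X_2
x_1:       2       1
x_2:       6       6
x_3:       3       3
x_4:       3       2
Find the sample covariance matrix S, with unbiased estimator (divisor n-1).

Step 1 — column means:
  mean(X_1) = (2 + 6 + 3 + 3) / 4 = 14/4 = 3.5
  mean(X_2) = (1 + 6 + 3 + 2) / 4 = 12/4 = 3

Step 2 — sample covariance S[i,j] = (1/(n-1)) · Σ_k (x_{k,i} - mean_i) · (x_{k,j} - mean_j), with n-1 = 3.
  S[X_1,X_1] = ((-1.5)·(-1.5) + (2.5)·(2.5) + (-0.5)·(-0.5) + (-0.5)·(-0.5)) / 3 = 9/3 = 3
  S[X_1,X_2] = ((-1.5)·(-2) + (2.5)·(3) + (-0.5)·(0) + (-0.5)·(-1)) / 3 = 11/3 = 3.6667
  S[X_2,X_2] = ((-2)·(-2) + (3)·(3) + (0)·(0) + (-1)·(-1)) / 3 = 14/3 = 4.6667

S is symmetric (S[j,i] = S[i,j]). Assembling:

S = [[3, 3.6667],
 [3.6667, 4.6667]]


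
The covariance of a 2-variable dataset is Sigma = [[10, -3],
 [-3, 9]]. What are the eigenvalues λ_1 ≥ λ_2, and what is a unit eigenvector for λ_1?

Step 1 — characteristic polynomial of 2×2 Sigma:
  det(Sigma - λI) = λ² - trace · λ + det = 0.
  trace = 10 + 9 = 19, det = 10·9 - (-3)² = 81.
Step 2 — discriminant:
  Δ = trace² - 4·det = 361 - 324 = 37.
Step 3 — eigenvalues:
  λ = (trace ± √Δ)/2 = (19 ± 6.0828)/2,
  λ_1 = 12.5414,  λ_2 = 6.4586.

Step 4 — unit eigenvector for λ_1: solve (Sigma - λ_1 I)v = 0. First row:
  (10 - 12.5414)·v_x + (-3)·v_y = 0, i.e. (-2.5414)·v_x + (-3)·v_y = 0,
  so v ∝ (b, λ_1 - a) = (-3, 2.5414); multiply by -1 so the first entry is positive: u = (3, -2.5414).
  ||u|| = √((3)² + (-2.5414)²) = √(15.4586) ≈ 3.9317,
  v_1 = u/||u|| ≈ (0.763, -0.6464) (||v_1|| = 1).

λ_1 = 12.5414,  λ_2 = 6.4586;  v_1 ≈ (0.763, -0.6464)


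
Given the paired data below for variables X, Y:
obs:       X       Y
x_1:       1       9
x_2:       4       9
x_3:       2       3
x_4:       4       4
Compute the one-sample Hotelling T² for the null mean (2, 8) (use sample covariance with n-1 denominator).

Step 1 — sample mean vector:
  mean(X) = (1 + 4 + 2 + 4) / 4 = 11/4 = 2.75
  mean(Y) = (9 + 9 + 3 + 4) / 4 = 25/4 = 6.25
  x̄ = (2.75, 6.25),  deviation x̄ - mu_0 = (2.75, 6.25) - (2, 8) = (0.75, -1.75).

Step 2 — sample covariance matrix, S[i,j] = (1/(n-1)) · Σ_k (x_{k,i} - mean_i) · (x_{k,j} - mean_j), divisor n-1 = 3:
  S[X,X] = ((-1.75)·(-1.75) + (1.25)·(1.25) + (-0.75)·(-0.75) + (1.25)·(1.25)) / 3 = 6.75/3 = 2.25
  S[X,Y] = ((-1.75)·(2.75) + (1.25)·(2.75) + (-0.75)·(-3.25) + (1.25)·(-2.25)) / 3 = -1.75/3 = -0.5833
  S[Y,Y] = ((2.75)·(2.75) + (2.75)·(2.75) + (-3.25)·(-3.25) + (-2.25)·(-2.25)) / 3 = 30.75/3 = 10.25
  S = [[2.25, -0.5833],
 [-0.5833, 10.25]].

Step 3 — invert S. det(S) = 2.25·10.25 - (-0.5833)² = 22.7222.
  S^{-1} = (1/det) · [[d, -b], [-b, a]] = [[0.4511, 0.0257],
 [0.0257, 0.099]].

Step 4 — quadratic form (x̄ - mu_0)^T · S^{-1} · (x̄ - mu_0):
  S^{-1} · (x̄ - mu_0) = (0.2934, -0.154),
  (x̄ - mu_0)^T · [...] = (0.75)·(0.2934) + (-1.75)·(-0.154) = 0.4896.

Step 5 — scale by n: T² = 4 · 0.4896 = 1.9584.

T² ≈ 1.9584


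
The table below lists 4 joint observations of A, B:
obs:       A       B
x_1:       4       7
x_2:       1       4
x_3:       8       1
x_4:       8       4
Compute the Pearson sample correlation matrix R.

Step 1 — column means:
  mean(A) = (4 + 1 + 8 + 8) / 4 = 21/4 = 5.25
  mean(B) = (7 + 4 + 1 + 4) / 4 = 16/4 = 4

Step 2 — sample variances and covariances s[i,j] = (1/(n-1)) · Σ_k (x_{k,i} - mean_i) · (x_{k,j} - mean_j), with n-1 = 3:
  s[A,A] = ((-1.25)·(-1.25) + (-4.25)·(-4.25) + (2.75)·(2.75) + (2.75)·(2.75)) / 3 = 34.75/3 = 11.5833
  s[A,B] = ((-1.25)·(3) + (-4.25)·(0) + (2.75)·(-3) + (2.75)·(0)) / 3 = -12/3 = -4
  s[B,B] = ((3)·(3) + (0)·(0) + (-3)·(-3) + (0)·(0)) / 3 = 18/3 = 6
  Sample standard deviations s_i = √(s[i,i]):
  s(A) = √(11.5833) = 3.4034
  s(B) = √(6) = 2.4495

Step 3 — r_{ij} = s_{ij} / (s_i · s_j):
  r[A,A] = 1 (diagonal).
  r[A,B] = -4 / (3.4034 · 2.4495) = -4 / 8.3367 = -0.4798
  r[B,B] = 1 (diagonal).

R is symmetric with unit diagonal. Assembling:

R = [[1, -0.4798],
 [-0.4798, 1]]


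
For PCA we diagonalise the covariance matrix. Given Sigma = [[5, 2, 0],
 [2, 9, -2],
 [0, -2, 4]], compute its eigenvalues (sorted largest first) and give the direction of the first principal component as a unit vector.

Step 1 — characteristic polynomial p(λ) = det(λI - Sigma) = λ³ - tr·λ² + c_1·λ - det, where tr = trace, c_1 = sum of the principal 2×2 minors, det = det(Sigma):
  tr = 5 + 9 + 4 = 18,
  c_1 = (5·9 - (2)²) + (5·4 - (0)²) + (9·4 - (-2)²) = 41 + 20 + 32 = 93,
  det = 5·(9·4 - (-2)²) - (2)·((2)·4 - (-2)·(0)) + (0)·((2)·(-2) - 9·(0)) = 5·(32) - (2)·(8) + (0)·(-4) = 144.
  So p(λ) = λ³ - 18λ² + 93λ - 144.
Step 2 — look for an integer root (rational root theorem: any rational root is an integer divisor of 144). Testing λ = 3:
  p(3) = 27 - 162 + 279 - 144 = 0  ✓
  Dividing out (λ - 3): p(λ) = (λ - 3)(λ² - 15λ + 48).
Step 3 — remaining eigenvalues from the quadratic λ² - 15λ + 48 = 0:
  Δ = 15² - 4·48 = 225 - 192 = 33,  λ = (15 ± √33)/2 = (15 ± 5.7446)/2 ≈ 10.3723 or 4.6277.
  Sorted: λ_1 = 10.3723,  λ_2 = 4.6277,  λ_3 = 3  (check: sum = 18 = tr ✓).

Step 4 — unit eigenvector for λ_1 ≈ 10.3723: v spans the null space of (Sigma - λ_1 I), whose rows are
  r_1 = (-5.3723, 2, 0),  r_2 = (2, -1.3723, -2),  r_3 = (0, -2, -6.3723).
  v is orthogonal to every row, so take v ∝ r_1 × r_2 = ((2)·(-2) - (0)·(-1.3723), (0)·(2) - (-5.3723)·(-2), (-5.3723)·(-1.3723) - (2)·(2)) ≈ (-4, -10.7446, 3.3723).
  Rescale (multiply by -1 so the first nonzero entry is positive): u = (4, 10.7446, -3.3723).
  ||u|| = √((4)² + (10.7446)² + (-3.3723)²) = √(142.8179) ≈ 11.9506,  v_1 = u/||u|| ≈ (0.3347, 0.8991, -0.2822) (||v_1|| = 1).

λ_1 = 10.3723,  λ_2 = 4.6277,  λ_3 = 3;  v_1 ≈ (0.3347, 0.8991, -0.2822)


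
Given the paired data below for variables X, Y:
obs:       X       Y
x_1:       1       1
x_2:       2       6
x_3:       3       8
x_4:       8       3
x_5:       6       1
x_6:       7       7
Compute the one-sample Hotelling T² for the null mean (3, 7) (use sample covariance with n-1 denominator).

Step 1 — sample mean vector:
  mean(X) = (1 + 2 + 3 + 8 + 6 + 7) / 6 = 27/6 = 4.5
  mean(Y) = (1 + 6 + 8 + 3 + 1 + 7) / 6 = 26/6 = 4.3333
  x̄ = (4.5, 4.3333),  deviation x̄ - mu_0 = (4.5, 4.3333) - (3, 7) = (1.5, -2.6667).

Step 2 — sample covariance matrix, S[i,j] = (1/(n-1)) · Σ_k (x_{k,i} - mean_i) · (x_{k,j} - mean_j), divisor n-1 = 5:
  S[X,X] = ((-3.5)·(-3.5) + (-2.5)·(-2.5) + (-1.5)·(-1.5) + (3.5)·(3.5) + (1.5)·(1.5) + (2.5)·(2.5)) / 5 = 41.5/5 = 8.3
  S[X,Y] = ((-3.5)·(-3.3333) + (-2.5)·(1.6667) + (-1.5)·(3.6667) + (3.5)·(-1.3333) + (1.5)·(-3.3333) + (2.5)·(2.6667)) / 5 = -1/5 = -0.2
  S[Y,Y] = ((-3.3333)·(-3.3333) + (1.6667)·(1.6667) + (3.6667)·(3.6667) + (-1.3333)·(-1.3333) + (-3.3333)·(-3.3333) + (2.6667)·(2.6667)) / 5 = 47.3333/5 = 9.4667
  S = [[8.3, -0.2],
 [-0.2, 9.4667]].

Step 3 — invert S. det(S) = 8.3·9.4667 - (-0.2)² = 78.5333.
  S^{-1} = (1/det) · [[d, -b], [-b, a]] = [[0.1205, 0.0025],
 [0.0025, 0.1057]].

Step 4 — quadratic form (x̄ - mu_0)^T · S^{-1} · (x̄ - mu_0):
  S^{-1} · (x̄ - mu_0) = (0.174, -0.278),
  (x̄ - mu_0)^T · [...] = (1.5)·(0.174) + (-2.6667)·(-0.278) = 1.0024.

Step 5 — scale by n: T² = 6 · 1.0024 = 6.0144.

T² ≈ 6.0144
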